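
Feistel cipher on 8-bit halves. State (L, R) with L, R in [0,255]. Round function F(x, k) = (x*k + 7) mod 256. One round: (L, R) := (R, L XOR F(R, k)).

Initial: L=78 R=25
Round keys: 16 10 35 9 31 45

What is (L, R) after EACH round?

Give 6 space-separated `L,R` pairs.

Round 1 (k=16): L=25 R=217
Round 2 (k=10): L=217 R=152
Round 3 (k=35): L=152 R=22
Round 4 (k=9): L=22 R=85
Round 5 (k=31): L=85 R=68
Round 6 (k=45): L=68 R=174

Answer: 25,217 217,152 152,22 22,85 85,68 68,174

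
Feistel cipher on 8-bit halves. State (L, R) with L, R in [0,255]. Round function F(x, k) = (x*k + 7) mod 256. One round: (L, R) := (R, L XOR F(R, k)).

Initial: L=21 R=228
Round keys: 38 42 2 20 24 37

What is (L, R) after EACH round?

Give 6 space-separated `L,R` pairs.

Answer: 228,202 202,207 207,111 111,124 124,200 200,147

Derivation:
Round 1 (k=38): L=228 R=202
Round 2 (k=42): L=202 R=207
Round 3 (k=2): L=207 R=111
Round 4 (k=20): L=111 R=124
Round 5 (k=24): L=124 R=200
Round 6 (k=37): L=200 R=147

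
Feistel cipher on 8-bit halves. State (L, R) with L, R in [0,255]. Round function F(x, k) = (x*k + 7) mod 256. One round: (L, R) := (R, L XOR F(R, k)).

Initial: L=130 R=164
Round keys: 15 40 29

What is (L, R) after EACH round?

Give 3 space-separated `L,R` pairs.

Answer: 164,33 33,139 139,231

Derivation:
Round 1 (k=15): L=164 R=33
Round 2 (k=40): L=33 R=139
Round 3 (k=29): L=139 R=231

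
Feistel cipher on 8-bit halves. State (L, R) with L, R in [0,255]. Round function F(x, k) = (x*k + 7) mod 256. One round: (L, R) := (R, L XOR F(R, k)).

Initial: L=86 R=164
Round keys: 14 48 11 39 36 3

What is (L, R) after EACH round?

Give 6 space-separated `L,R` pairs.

Answer: 164,169 169,19 19,113 113,45 45,42 42,168

Derivation:
Round 1 (k=14): L=164 R=169
Round 2 (k=48): L=169 R=19
Round 3 (k=11): L=19 R=113
Round 4 (k=39): L=113 R=45
Round 5 (k=36): L=45 R=42
Round 6 (k=3): L=42 R=168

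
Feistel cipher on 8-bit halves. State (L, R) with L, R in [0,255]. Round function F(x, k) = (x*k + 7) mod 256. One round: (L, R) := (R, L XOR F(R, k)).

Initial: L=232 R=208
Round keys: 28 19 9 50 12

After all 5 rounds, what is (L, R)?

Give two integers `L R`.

Answer: 59 31

Derivation:
Round 1 (k=28): L=208 R=47
Round 2 (k=19): L=47 R=84
Round 3 (k=9): L=84 R=212
Round 4 (k=50): L=212 R=59
Round 5 (k=12): L=59 R=31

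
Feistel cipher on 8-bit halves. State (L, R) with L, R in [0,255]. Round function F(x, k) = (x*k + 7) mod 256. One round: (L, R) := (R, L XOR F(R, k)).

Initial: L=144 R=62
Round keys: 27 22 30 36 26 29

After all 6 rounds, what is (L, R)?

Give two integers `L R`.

Round 1 (k=27): L=62 R=1
Round 2 (k=22): L=1 R=35
Round 3 (k=30): L=35 R=32
Round 4 (k=36): L=32 R=164
Round 5 (k=26): L=164 R=143
Round 6 (k=29): L=143 R=158

Answer: 143 158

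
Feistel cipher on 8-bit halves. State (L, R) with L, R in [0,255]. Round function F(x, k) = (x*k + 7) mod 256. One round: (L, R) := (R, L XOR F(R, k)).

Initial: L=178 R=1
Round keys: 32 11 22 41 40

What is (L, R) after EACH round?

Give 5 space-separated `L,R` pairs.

Answer: 1,149 149,111 111,4 4,196 196,163

Derivation:
Round 1 (k=32): L=1 R=149
Round 2 (k=11): L=149 R=111
Round 3 (k=22): L=111 R=4
Round 4 (k=41): L=4 R=196
Round 5 (k=40): L=196 R=163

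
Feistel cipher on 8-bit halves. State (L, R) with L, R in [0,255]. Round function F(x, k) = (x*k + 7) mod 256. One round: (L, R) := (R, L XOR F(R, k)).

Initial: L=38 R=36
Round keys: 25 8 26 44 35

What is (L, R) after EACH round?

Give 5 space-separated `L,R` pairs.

Round 1 (k=25): L=36 R=173
Round 2 (k=8): L=173 R=75
Round 3 (k=26): L=75 R=8
Round 4 (k=44): L=8 R=44
Round 5 (k=35): L=44 R=3

Answer: 36,173 173,75 75,8 8,44 44,3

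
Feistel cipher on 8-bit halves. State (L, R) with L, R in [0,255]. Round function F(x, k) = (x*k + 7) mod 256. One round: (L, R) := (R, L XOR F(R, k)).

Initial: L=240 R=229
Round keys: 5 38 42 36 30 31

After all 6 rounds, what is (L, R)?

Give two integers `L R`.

Answer: 46 200

Derivation:
Round 1 (k=5): L=229 R=112
Round 2 (k=38): L=112 R=66
Round 3 (k=42): L=66 R=171
Round 4 (k=36): L=171 R=81
Round 5 (k=30): L=81 R=46
Round 6 (k=31): L=46 R=200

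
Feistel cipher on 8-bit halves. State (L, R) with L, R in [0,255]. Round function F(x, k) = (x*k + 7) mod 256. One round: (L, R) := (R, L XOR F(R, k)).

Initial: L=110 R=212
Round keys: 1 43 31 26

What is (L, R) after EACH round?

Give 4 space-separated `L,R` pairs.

Round 1 (k=1): L=212 R=181
Round 2 (k=43): L=181 R=186
Round 3 (k=31): L=186 R=56
Round 4 (k=26): L=56 R=13

Answer: 212,181 181,186 186,56 56,13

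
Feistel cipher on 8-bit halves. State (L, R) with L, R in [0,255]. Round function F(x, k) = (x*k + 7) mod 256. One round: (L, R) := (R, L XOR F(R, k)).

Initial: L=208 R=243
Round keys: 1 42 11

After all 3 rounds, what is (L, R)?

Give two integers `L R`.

Answer: 24 37

Derivation:
Round 1 (k=1): L=243 R=42
Round 2 (k=42): L=42 R=24
Round 3 (k=11): L=24 R=37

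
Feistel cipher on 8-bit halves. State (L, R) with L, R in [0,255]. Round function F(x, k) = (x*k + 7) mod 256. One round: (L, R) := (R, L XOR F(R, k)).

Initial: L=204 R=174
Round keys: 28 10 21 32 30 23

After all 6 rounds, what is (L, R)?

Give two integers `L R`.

Round 1 (k=28): L=174 R=195
Round 2 (k=10): L=195 R=11
Round 3 (k=21): L=11 R=45
Round 4 (k=32): L=45 R=172
Round 5 (k=30): L=172 R=2
Round 6 (k=23): L=2 R=153

Answer: 2 153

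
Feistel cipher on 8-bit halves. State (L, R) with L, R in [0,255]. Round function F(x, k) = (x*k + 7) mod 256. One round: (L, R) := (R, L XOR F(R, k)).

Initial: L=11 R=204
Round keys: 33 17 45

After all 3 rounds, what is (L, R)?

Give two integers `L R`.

Answer: 19 6

Derivation:
Round 1 (k=33): L=204 R=88
Round 2 (k=17): L=88 R=19
Round 3 (k=45): L=19 R=6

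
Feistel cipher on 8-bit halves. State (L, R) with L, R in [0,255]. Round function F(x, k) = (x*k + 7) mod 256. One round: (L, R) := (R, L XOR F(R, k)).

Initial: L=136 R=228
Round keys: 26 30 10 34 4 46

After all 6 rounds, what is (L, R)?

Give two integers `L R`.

Round 1 (k=26): L=228 R=167
Round 2 (k=30): L=167 R=125
Round 3 (k=10): L=125 R=78
Round 4 (k=34): L=78 R=30
Round 5 (k=4): L=30 R=49
Round 6 (k=46): L=49 R=203

Answer: 49 203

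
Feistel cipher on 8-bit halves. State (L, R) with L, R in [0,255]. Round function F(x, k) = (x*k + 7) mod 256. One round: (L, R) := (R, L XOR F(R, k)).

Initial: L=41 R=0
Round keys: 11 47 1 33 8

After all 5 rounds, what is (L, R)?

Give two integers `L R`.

Round 1 (k=11): L=0 R=46
Round 2 (k=47): L=46 R=121
Round 3 (k=1): L=121 R=174
Round 4 (k=33): L=174 R=12
Round 5 (k=8): L=12 R=201

Answer: 12 201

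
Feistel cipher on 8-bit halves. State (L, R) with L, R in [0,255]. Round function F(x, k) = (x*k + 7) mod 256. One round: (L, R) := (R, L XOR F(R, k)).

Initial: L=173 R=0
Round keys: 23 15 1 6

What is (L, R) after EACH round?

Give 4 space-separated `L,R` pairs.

Answer: 0,170 170,253 253,174 174,230

Derivation:
Round 1 (k=23): L=0 R=170
Round 2 (k=15): L=170 R=253
Round 3 (k=1): L=253 R=174
Round 4 (k=6): L=174 R=230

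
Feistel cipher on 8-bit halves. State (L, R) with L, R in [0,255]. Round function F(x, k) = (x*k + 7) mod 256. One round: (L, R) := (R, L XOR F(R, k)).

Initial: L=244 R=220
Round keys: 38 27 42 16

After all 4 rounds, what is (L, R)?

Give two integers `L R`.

Answer: 4 59

Derivation:
Round 1 (k=38): L=220 R=91
Round 2 (k=27): L=91 R=124
Round 3 (k=42): L=124 R=4
Round 4 (k=16): L=4 R=59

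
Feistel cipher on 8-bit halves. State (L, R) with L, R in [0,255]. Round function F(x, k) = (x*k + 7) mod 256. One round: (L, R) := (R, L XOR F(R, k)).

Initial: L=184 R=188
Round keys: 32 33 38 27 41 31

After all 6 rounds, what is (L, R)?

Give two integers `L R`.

Round 1 (k=32): L=188 R=63
Round 2 (k=33): L=63 R=154
Round 3 (k=38): L=154 R=220
Round 4 (k=27): L=220 R=161
Round 5 (k=41): L=161 R=12
Round 6 (k=31): L=12 R=218

Answer: 12 218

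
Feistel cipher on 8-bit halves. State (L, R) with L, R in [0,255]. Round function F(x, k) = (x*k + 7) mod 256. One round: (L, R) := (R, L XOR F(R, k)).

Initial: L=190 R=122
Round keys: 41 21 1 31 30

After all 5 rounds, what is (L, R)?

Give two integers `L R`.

Answer: 207 249

Derivation:
Round 1 (k=41): L=122 R=47
Round 2 (k=21): L=47 R=152
Round 3 (k=1): L=152 R=176
Round 4 (k=31): L=176 R=207
Round 5 (k=30): L=207 R=249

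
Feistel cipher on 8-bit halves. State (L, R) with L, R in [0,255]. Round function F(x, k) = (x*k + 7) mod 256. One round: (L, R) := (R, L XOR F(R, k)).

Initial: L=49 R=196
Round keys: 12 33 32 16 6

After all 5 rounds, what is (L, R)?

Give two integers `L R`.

Answer: 30 154

Derivation:
Round 1 (k=12): L=196 R=6
Round 2 (k=33): L=6 R=9
Round 3 (k=32): L=9 R=33
Round 4 (k=16): L=33 R=30
Round 5 (k=6): L=30 R=154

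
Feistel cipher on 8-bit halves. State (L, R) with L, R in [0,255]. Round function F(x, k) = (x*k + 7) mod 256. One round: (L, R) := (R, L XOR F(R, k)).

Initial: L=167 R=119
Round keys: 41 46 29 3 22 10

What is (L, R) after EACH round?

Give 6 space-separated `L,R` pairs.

Round 1 (k=41): L=119 R=177
Round 2 (k=46): L=177 R=162
Round 3 (k=29): L=162 R=208
Round 4 (k=3): L=208 R=213
Round 5 (k=22): L=213 R=133
Round 6 (k=10): L=133 R=236

Answer: 119,177 177,162 162,208 208,213 213,133 133,236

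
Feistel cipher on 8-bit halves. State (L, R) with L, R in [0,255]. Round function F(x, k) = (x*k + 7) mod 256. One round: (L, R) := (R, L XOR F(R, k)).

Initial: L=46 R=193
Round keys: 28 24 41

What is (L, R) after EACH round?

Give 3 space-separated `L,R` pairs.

Answer: 193,13 13,254 254,184

Derivation:
Round 1 (k=28): L=193 R=13
Round 2 (k=24): L=13 R=254
Round 3 (k=41): L=254 R=184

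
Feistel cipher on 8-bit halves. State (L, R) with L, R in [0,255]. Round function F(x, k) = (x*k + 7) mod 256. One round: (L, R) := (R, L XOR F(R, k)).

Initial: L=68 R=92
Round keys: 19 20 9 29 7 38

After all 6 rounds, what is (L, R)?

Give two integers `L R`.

Answer: 21 158

Derivation:
Round 1 (k=19): L=92 R=159
Round 2 (k=20): L=159 R=47
Round 3 (k=9): L=47 R=49
Round 4 (k=29): L=49 R=187
Round 5 (k=7): L=187 R=21
Round 6 (k=38): L=21 R=158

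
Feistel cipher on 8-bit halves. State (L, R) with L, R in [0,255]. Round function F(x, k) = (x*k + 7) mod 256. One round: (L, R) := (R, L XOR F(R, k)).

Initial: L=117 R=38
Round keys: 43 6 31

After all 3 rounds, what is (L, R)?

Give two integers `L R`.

Answer: 137 130

Derivation:
Round 1 (k=43): L=38 R=28
Round 2 (k=6): L=28 R=137
Round 3 (k=31): L=137 R=130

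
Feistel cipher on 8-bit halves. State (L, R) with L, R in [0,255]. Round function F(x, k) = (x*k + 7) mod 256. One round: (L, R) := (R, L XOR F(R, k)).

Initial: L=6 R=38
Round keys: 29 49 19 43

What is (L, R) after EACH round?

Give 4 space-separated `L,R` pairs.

Round 1 (k=29): L=38 R=83
Round 2 (k=49): L=83 R=204
Round 3 (k=19): L=204 R=120
Round 4 (k=43): L=120 R=227

Answer: 38,83 83,204 204,120 120,227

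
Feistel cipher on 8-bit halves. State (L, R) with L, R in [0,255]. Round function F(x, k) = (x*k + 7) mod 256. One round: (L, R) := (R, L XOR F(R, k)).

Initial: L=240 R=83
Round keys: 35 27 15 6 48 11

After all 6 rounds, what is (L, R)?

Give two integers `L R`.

Round 1 (k=35): L=83 R=144
Round 2 (k=27): L=144 R=100
Round 3 (k=15): L=100 R=115
Round 4 (k=6): L=115 R=221
Round 5 (k=48): L=221 R=4
Round 6 (k=11): L=4 R=238

Answer: 4 238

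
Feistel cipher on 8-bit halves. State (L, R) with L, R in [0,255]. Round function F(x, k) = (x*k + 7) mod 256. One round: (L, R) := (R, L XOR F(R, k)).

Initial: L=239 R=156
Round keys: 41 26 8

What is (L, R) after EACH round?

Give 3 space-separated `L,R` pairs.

Answer: 156,236 236,99 99,243

Derivation:
Round 1 (k=41): L=156 R=236
Round 2 (k=26): L=236 R=99
Round 3 (k=8): L=99 R=243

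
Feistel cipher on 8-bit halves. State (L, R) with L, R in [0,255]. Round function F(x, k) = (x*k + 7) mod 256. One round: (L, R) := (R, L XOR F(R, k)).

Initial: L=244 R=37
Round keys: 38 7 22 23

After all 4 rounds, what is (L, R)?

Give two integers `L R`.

Answer: 104 100

Derivation:
Round 1 (k=38): L=37 R=113
Round 2 (k=7): L=113 R=59
Round 3 (k=22): L=59 R=104
Round 4 (k=23): L=104 R=100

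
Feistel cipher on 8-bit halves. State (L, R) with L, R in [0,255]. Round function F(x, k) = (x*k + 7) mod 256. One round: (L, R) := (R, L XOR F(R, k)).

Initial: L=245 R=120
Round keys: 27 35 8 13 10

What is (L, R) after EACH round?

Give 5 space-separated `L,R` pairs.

Round 1 (k=27): L=120 R=90
Round 2 (k=35): L=90 R=45
Round 3 (k=8): L=45 R=53
Round 4 (k=13): L=53 R=149
Round 5 (k=10): L=149 R=236

Answer: 120,90 90,45 45,53 53,149 149,236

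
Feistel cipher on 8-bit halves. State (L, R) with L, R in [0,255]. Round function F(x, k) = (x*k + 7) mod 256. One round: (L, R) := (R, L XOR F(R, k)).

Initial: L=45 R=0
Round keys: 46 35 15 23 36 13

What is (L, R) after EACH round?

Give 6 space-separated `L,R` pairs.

Round 1 (k=46): L=0 R=42
Round 2 (k=35): L=42 R=197
Round 3 (k=15): L=197 R=184
Round 4 (k=23): L=184 R=74
Round 5 (k=36): L=74 R=215
Round 6 (k=13): L=215 R=184

Answer: 0,42 42,197 197,184 184,74 74,215 215,184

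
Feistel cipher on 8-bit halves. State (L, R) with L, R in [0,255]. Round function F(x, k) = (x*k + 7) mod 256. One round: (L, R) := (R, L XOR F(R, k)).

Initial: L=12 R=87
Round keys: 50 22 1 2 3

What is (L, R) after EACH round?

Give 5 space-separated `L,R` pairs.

Round 1 (k=50): L=87 R=9
Round 2 (k=22): L=9 R=154
Round 3 (k=1): L=154 R=168
Round 4 (k=2): L=168 R=205
Round 5 (k=3): L=205 R=198

Answer: 87,9 9,154 154,168 168,205 205,198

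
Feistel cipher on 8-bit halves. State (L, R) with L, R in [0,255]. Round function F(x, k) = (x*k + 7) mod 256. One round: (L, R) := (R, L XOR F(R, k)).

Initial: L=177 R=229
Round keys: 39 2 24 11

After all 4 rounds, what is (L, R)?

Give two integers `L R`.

Round 1 (k=39): L=229 R=91
Round 2 (k=2): L=91 R=88
Round 3 (k=24): L=88 R=28
Round 4 (k=11): L=28 R=99

Answer: 28 99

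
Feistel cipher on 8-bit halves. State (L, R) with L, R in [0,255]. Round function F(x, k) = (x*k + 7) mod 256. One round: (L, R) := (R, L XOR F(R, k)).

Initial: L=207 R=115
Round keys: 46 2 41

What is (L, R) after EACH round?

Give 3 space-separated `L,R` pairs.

Round 1 (k=46): L=115 R=126
Round 2 (k=2): L=126 R=112
Round 3 (k=41): L=112 R=137

Answer: 115,126 126,112 112,137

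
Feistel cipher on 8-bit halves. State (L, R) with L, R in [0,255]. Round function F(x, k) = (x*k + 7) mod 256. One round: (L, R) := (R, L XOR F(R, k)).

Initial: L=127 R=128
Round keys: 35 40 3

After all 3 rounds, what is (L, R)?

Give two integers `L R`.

Round 1 (k=35): L=128 R=248
Round 2 (k=40): L=248 R=71
Round 3 (k=3): L=71 R=36

Answer: 71 36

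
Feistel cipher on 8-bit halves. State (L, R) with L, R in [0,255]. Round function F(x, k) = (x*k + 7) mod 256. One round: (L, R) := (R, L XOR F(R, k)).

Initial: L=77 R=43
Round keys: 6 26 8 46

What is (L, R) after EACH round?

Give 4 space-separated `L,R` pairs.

Round 1 (k=6): L=43 R=68
Round 2 (k=26): L=68 R=196
Round 3 (k=8): L=196 R=99
Round 4 (k=46): L=99 R=21

Answer: 43,68 68,196 196,99 99,21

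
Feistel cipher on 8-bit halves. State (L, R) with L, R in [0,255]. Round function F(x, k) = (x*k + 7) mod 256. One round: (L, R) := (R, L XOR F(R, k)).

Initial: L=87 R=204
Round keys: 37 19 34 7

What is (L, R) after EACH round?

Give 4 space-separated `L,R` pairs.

Answer: 204,212 212,15 15,209 209,177

Derivation:
Round 1 (k=37): L=204 R=212
Round 2 (k=19): L=212 R=15
Round 3 (k=34): L=15 R=209
Round 4 (k=7): L=209 R=177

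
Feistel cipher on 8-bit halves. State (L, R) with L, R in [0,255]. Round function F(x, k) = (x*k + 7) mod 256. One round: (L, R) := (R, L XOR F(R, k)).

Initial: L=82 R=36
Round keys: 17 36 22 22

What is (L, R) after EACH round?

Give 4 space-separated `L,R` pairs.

Round 1 (k=17): L=36 R=57
Round 2 (k=36): L=57 R=47
Round 3 (k=22): L=47 R=40
Round 4 (k=22): L=40 R=88

Answer: 36,57 57,47 47,40 40,88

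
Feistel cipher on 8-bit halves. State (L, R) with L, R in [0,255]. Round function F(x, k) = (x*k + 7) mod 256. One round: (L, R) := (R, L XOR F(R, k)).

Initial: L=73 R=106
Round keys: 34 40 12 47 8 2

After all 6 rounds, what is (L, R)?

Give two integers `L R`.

Round 1 (k=34): L=106 R=82
Round 2 (k=40): L=82 R=189
Round 3 (k=12): L=189 R=177
Round 4 (k=47): L=177 R=59
Round 5 (k=8): L=59 R=110
Round 6 (k=2): L=110 R=216

Answer: 110 216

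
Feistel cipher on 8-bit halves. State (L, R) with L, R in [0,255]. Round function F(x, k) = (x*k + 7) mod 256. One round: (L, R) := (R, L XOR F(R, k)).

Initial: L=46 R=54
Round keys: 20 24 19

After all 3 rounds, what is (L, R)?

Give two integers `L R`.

Round 1 (k=20): L=54 R=17
Round 2 (k=24): L=17 R=169
Round 3 (k=19): L=169 R=131

Answer: 169 131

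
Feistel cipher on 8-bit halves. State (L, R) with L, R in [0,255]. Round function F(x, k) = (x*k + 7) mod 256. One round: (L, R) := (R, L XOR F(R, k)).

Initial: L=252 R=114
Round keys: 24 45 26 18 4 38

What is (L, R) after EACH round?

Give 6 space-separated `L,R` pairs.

Round 1 (k=24): L=114 R=75
Round 2 (k=45): L=75 R=68
Round 3 (k=26): L=68 R=164
Round 4 (k=18): L=164 R=203
Round 5 (k=4): L=203 R=151
Round 6 (k=38): L=151 R=186

Answer: 114,75 75,68 68,164 164,203 203,151 151,186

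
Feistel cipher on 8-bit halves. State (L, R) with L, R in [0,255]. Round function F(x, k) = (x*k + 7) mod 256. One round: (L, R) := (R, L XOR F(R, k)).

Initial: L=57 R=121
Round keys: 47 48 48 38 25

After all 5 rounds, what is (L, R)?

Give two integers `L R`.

Answer: 233 104

Derivation:
Round 1 (k=47): L=121 R=7
Round 2 (k=48): L=7 R=46
Round 3 (k=48): L=46 R=160
Round 4 (k=38): L=160 R=233
Round 5 (k=25): L=233 R=104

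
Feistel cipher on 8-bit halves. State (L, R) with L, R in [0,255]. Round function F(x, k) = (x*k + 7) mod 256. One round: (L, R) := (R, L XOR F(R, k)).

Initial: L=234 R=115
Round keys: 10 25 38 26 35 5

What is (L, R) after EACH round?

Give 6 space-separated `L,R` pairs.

Answer: 115,111 111,173 173,218 218,134 134,131 131,16

Derivation:
Round 1 (k=10): L=115 R=111
Round 2 (k=25): L=111 R=173
Round 3 (k=38): L=173 R=218
Round 4 (k=26): L=218 R=134
Round 5 (k=35): L=134 R=131
Round 6 (k=5): L=131 R=16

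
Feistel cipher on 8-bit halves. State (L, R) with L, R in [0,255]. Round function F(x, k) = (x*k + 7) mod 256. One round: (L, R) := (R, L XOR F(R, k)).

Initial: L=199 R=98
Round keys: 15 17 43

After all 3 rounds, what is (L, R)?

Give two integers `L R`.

Round 1 (k=15): L=98 R=2
Round 2 (k=17): L=2 R=75
Round 3 (k=43): L=75 R=162

Answer: 75 162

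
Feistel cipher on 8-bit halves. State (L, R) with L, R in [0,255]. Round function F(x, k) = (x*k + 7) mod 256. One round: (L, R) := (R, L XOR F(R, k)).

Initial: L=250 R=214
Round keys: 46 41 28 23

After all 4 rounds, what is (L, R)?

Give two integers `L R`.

Answer: 174 207

Derivation:
Round 1 (k=46): L=214 R=129
Round 2 (k=41): L=129 R=102
Round 3 (k=28): L=102 R=174
Round 4 (k=23): L=174 R=207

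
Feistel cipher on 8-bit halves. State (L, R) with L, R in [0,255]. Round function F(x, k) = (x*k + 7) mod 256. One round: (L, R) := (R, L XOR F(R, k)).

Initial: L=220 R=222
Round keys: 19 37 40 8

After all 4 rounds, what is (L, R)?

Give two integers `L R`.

Answer: 170 241

Derivation:
Round 1 (k=19): L=222 R=93
Round 2 (k=37): L=93 R=166
Round 3 (k=40): L=166 R=170
Round 4 (k=8): L=170 R=241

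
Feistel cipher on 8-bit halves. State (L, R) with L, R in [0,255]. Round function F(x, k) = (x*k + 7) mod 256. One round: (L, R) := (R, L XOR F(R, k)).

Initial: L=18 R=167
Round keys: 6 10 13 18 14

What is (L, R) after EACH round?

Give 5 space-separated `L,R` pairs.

Round 1 (k=6): L=167 R=227
Round 2 (k=10): L=227 R=66
Round 3 (k=13): L=66 R=130
Round 4 (k=18): L=130 R=105
Round 5 (k=14): L=105 R=71

Answer: 167,227 227,66 66,130 130,105 105,71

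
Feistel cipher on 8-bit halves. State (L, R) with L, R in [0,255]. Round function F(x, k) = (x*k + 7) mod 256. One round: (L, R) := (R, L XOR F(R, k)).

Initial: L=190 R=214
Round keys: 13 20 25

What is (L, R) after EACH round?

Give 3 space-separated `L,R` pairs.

Round 1 (k=13): L=214 R=91
Round 2 (k=20): L=91 R=245
Round 3 (k=25): L=245 R=175

Answer: 214,91 91,245 245,175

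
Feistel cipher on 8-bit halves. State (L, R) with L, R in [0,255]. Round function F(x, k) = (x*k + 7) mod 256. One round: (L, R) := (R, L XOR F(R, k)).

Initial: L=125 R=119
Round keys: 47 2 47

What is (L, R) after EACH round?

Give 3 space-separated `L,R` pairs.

Round 1 (k=47): L=119 R=157
Round 2 (k=2): L=157 R=54
Round 3 (k=47): L=54 R=108

Answer: 119,157 157,54 54,108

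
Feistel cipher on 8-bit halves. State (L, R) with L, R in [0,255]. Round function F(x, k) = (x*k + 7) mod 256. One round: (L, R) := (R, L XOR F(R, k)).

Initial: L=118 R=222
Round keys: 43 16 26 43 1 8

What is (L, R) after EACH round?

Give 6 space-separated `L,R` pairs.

Answer: 222,39 39,169 169,22 22,16 16,1 1,31

Derivation:
Round 1 (k=43): L=222 R=39
Round 2 (k=16): L=39 R=169
Round 3 (k=26): L=169 R=22
Round 4 (k=43): L=22 R=16
Round 5 (k=1): L=16 R=1
Round 6 (k=8): L=1 R=31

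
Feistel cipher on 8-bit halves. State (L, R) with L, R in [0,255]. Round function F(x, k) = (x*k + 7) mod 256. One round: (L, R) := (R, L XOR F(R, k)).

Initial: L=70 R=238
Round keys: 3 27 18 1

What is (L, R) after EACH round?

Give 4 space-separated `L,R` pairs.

Round 1 (k=3): L=238 R=151
Round 2 (k=27): L=151 R=26
Round 3 (k=18): L=26 R=76
Round 4 (k=1): L=76 R=73

Answer: 238,151 151,26 26,76 76,73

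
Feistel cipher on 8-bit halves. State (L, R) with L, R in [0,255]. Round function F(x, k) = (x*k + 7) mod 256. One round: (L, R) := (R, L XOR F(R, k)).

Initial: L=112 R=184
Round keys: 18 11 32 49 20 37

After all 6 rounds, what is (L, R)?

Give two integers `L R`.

Answer: 99 61

Derivation:
Round 1 (k=18): L=184 R=135
Round 2 (k=11): L=135 R=108
Round 3 (k=32): L=108 R=0
Round 4 (k=49): L=0 R=107
Round 5 (k=20): L=107 R=99
Round 6 (k=37): L=99 R=61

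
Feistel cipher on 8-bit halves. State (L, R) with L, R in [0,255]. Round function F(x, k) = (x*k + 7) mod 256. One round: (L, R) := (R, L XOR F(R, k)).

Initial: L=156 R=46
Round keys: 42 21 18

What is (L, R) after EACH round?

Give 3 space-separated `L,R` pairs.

Answer: 46,15 15,108 108,144

Derivation:
Round 1 (k=42): L=46 R=15
Round 2 (k=21): L=15 R=108
Round 3 (k=18): L=108 R=144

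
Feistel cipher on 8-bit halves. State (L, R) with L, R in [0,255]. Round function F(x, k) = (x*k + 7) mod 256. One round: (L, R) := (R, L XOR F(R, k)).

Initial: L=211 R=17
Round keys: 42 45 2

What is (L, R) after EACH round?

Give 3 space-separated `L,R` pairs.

Round 1 (k=42): L=17 R=2
Round 2 (k=45): L=2 R=112
Round 3 (k=2): L=112 R=229

Answer: 17,2 2,112 112,229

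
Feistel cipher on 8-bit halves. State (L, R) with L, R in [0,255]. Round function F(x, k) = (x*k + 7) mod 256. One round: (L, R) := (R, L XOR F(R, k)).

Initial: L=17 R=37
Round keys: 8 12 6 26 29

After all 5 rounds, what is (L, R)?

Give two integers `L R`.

Answer: 115 243

Derivation:
Round 1 (k=8): L=37 R=62
Round 2 (k=12): L=62 R=202
Round 3 (k=6): L=202 R=253
Round 4 (k=26): L=253 R=115
Round 5 (k=29): L=115 R=243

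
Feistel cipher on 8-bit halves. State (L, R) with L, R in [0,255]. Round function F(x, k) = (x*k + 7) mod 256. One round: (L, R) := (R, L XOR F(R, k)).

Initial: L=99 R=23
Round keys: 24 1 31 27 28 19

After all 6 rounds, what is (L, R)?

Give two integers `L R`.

Round 1 (k=24): L=23 R=76
Round 2 (k=1): L=76 R=68
Round 3 (k=31): L=68 R=15
Round 4 (k=27): L=15 R=216
Round 5 (k=28): L=216 R=168
Round 6 (k=19): L=168 R=167

Answer: 168 167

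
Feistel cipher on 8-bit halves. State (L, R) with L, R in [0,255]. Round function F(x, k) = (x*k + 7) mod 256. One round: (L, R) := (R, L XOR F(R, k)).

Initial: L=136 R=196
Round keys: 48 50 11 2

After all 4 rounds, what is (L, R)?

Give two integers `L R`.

Answer: 237 80

Derivation:
Round 1 (k=48): L=196 R=79
Round 2 (k=50): L=79 R=177
Round 3 (k=11): L=177 R=237
Round 4 (k=2): L=237 R=80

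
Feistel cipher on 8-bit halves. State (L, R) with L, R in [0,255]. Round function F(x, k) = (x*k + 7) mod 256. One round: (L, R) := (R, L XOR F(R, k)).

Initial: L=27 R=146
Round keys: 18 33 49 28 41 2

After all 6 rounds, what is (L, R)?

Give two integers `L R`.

Answer: 5 3

Derivation:
Round 1 (k=18): L=146 R=80
Round 2 (k=33): L=80 R=197
Round 3 (k=49): L=197 R=236
Round 4 (k=28): L=236 R=18
Round 5 (k=41): L=18 R=5
Round 6 (k=2): L=5 R=3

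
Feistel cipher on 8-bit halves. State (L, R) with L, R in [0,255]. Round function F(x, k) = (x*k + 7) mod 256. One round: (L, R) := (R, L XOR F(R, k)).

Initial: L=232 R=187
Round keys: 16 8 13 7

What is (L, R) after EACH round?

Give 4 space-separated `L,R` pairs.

Answer: 187,95 95,68 68,36 36,71

Derivation:
Round 1 (k=16): L=187 R=95
Round 2 (k=8): L=95 R=68
Round 3 (k=13): L=68 R=36
Round 4 (k=7): L=36 R=71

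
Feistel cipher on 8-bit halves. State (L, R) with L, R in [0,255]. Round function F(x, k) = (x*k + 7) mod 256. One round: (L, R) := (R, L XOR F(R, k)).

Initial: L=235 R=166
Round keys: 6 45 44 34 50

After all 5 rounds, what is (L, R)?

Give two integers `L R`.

Answer: 108 172

Derivation:
Round 1 (k=6): L=166 R=0
Round 2 (k=45): L=0 R=161
Round 3 (k=44): L=161 R=179
Round 4 (k=34): L=179 R=108
Round 5 (k=50): L=108 R=172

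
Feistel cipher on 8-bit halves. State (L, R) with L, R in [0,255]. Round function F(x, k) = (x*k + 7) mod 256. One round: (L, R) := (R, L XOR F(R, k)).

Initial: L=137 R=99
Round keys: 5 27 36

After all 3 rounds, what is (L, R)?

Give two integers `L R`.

Answer: 15 92

Derivation:
Round 1 (k=5): L=99 R=127
Round 2 (k=27): L=127 R=15
Round 3 (k=36): L=15 R=92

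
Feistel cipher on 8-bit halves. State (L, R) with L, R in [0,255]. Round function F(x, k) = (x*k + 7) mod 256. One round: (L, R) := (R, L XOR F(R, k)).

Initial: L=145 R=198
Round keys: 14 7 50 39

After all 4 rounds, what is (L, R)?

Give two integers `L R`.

Answer: 231 243

Derivation:
Round 1 (k=14): L=198 R=74
Round 2 (k=7): L=74 R=203
Round 3 (k=50): L=203 R=231
Round 4 (k=39): L=231 R=243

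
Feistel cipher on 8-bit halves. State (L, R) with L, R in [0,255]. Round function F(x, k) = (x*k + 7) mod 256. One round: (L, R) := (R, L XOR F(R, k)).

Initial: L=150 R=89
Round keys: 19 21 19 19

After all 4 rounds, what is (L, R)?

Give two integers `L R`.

Answer: 105 192

Derivation:
Round 1 (k=19): L=89 R=52
Round 2 (k=21): L=52 R=18
Round 3 (k=19): L=18 R=105
Round 4 (k=19): L=105 R=192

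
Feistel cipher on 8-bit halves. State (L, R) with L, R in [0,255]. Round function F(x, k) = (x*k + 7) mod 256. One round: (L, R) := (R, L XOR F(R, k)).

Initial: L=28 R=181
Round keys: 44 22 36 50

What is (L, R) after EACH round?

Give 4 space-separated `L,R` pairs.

Round 1 (k=44): L=181 R=63
Round 2 (k=22): L=63 R=196
Round 3 (k=36): L=196 R=168
Round 4 (k=50): L=168 R=19

Answer: 181,63 63,196 196,168 168,19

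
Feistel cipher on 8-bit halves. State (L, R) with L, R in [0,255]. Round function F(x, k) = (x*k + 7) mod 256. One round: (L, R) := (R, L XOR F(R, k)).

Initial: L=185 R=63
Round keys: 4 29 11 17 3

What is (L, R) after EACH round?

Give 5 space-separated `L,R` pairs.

Answer: 63,186 186,38 38,19 19,108 108,88

Derivation:
Round 1 (k=4): L=63 R=186
Round 2 (k=29): L=186 R=38
Round 3 (k=11): L=38 R=19
Round 4 (k=17): L=19 R=108
Round 5 (k=3): L=108 R=88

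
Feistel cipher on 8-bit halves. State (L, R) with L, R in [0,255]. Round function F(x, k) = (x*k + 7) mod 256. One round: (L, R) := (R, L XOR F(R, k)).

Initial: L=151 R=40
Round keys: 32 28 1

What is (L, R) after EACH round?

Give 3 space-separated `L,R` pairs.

Round 1 (k=32): L=40 R=144
Round 2 (k=28): L=144 R=239
Round 3 (k=1): L=239 R=102

Answer: 40,144 144,239 239,102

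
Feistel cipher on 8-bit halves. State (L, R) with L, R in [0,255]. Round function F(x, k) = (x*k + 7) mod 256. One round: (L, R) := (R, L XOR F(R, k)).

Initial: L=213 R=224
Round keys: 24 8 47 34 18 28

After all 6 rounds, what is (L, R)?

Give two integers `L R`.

Answer: 77 175

Derivation:
Round 1 (k=24): L=224 R=210
Round 2 (k=8): L=210 R=119
Round 3 (k=47): L=119 R=50
Round 4 (k=34): L=50 R=220
Round 5 (k=18): L=220 R=77
Round 6 (k=28): L=77 R=175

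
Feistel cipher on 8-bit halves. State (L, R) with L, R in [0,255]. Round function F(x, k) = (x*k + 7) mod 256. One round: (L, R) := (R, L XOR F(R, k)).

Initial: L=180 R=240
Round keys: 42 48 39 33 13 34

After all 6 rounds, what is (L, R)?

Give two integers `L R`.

Round 1 (k=42): L=240 R=211
Round 2 (k=48): L=211 R=103
Round 3 (k=39): L=103 R=107
Round 4 (k=33): L=107 R=181
Round 5 (k=13): L=181 R=83
Round 6 (k=34): L=83 R=184

Answer: 83 184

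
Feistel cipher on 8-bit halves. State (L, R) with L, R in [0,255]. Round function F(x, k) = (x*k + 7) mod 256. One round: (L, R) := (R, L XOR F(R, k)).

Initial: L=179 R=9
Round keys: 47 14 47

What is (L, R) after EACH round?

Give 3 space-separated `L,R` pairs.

Answer: 9,29 29,148 148,46

Derivation:
Round 1 (k=47): L=9 R=29
Round 2 (k=14): L=29 R=148
Round 3 (k=47): L=148 R=46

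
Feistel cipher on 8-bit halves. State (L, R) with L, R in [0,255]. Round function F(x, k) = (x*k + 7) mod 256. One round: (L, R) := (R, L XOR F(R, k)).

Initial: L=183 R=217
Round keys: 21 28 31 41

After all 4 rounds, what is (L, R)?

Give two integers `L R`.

Answer: 38 31

Derivation:
Round 1 (k=21): L=217 R=99
Round 2 (k=28): L=99 R=2
Round 3 (k=31): L=2 R=38
Round 4 (k=41): L=38 R=31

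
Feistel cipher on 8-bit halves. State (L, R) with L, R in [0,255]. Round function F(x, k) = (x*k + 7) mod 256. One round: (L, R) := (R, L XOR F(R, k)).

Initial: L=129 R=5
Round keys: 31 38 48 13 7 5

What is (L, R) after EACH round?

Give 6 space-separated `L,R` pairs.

Answer: 5,35 35,60 60,100 100,39 39,124 124,84

Derivation:
Round 1 (k=31): L=5 R=35
Round 2 (k=38): L=35 R=60
Round 3 (k=48): L=60 R=100
Round 4 (k=13): L=100 R=39
Round 5 (k=7): L=39 R=124
Round 6 (k=5): L=124 R=84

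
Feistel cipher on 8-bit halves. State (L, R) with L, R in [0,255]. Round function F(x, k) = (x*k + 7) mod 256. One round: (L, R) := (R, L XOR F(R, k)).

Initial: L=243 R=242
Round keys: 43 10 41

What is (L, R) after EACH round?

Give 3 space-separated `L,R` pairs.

Answer: 242,94 94,65 65,46

Derivation:
Round 1 (k=43): L=242 R=94
Round 2 (k=10): L=94 R=65
Round 3 (k=41): L=65 R=46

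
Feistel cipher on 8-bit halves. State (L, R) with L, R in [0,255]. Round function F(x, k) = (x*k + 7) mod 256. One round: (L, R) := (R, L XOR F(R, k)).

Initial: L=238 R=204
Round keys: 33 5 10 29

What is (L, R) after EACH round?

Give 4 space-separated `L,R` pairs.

Round 1 (k=33): L=204 R=189
Round 2 (k=5): L=189 R=116
Round 3 (k=10): L=116 R=50
Round 4 (k=29): L=50 R=197

Answer: 204,189 189,116 116,50 50,197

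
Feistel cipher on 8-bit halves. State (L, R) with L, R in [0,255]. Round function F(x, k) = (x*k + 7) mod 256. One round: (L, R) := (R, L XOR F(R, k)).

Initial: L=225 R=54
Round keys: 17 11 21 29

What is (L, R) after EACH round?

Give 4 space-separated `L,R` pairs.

Round 1 (k=17): L=54 R=124
Round 2 (k=11): L=124 R=109
Round 3 (k=21): L=109 R=132
Round 4 (k=29): L=132 R=150

Answer: 54,124 124,109 109,132 132,150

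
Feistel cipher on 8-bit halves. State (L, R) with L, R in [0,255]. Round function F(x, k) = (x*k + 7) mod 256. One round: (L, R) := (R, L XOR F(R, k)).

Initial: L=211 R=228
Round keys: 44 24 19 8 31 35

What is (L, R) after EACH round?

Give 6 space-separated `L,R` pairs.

Answer: 228,228 228,131 131,36 36,164 164,199 199,152

Derivation:
Round 1 (k=44): L=228 R=228
Round 2 (k=24): L=228 R=131
Round 3 (k=19): L=131 R=36
Round 4 (k=8): L=36 R=164
Round 5 (k=31): L=164 R=199
Round 6 (k=35): L=199 R=152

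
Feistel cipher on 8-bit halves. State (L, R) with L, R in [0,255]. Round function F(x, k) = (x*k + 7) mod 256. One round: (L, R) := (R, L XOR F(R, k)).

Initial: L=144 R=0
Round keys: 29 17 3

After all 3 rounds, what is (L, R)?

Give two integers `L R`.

Answer: 14 166

Derivation:
Round 1 (k=29): L=0 R=151
Round 2 (k=17): L=151 R=14
Round 3 (k=3): L=14 R=166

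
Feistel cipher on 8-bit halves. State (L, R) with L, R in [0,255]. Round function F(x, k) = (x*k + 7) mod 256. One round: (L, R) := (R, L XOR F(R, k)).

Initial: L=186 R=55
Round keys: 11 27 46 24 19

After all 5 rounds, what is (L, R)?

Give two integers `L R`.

Round 1 (k=11): L=55 R=222
Round 2 (k=27): L=222 R=70
Round 3 (k=46): L=70 R=69
Round 4 (k=24): L=69 R=57
Round 5 (k=19): L=57 R=7

Answer: 57 7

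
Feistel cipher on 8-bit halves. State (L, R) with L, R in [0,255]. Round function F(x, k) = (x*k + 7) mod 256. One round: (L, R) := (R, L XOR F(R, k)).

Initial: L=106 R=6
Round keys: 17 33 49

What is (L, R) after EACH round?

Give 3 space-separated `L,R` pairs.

Answer: 6,7 7,232 232,104

Derivation:
Round 1 (k=17): L=6 R=7
Round 2 (k=33): L=7 R=232
Round 3 (k=49): L=232 R=104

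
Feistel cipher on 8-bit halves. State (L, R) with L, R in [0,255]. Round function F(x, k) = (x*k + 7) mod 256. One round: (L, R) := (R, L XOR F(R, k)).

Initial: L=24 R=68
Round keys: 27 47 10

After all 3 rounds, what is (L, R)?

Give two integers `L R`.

Round 1 (k=27): L=68 R=43
Round 2 (k=47): L=43 R=168
Round 3 (k=10): L=168 R=188

Answer: 168 188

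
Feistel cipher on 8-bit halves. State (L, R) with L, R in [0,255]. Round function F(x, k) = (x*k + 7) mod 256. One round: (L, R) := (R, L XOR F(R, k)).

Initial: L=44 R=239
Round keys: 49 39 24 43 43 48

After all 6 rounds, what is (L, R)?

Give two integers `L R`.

Answer: 14 195

Derivation:
Round 1 (k=49): L=239 R=234
Round 2 (k=39): L=234 R=66
Round 3 (k=24): L=66 R=221
Round 4 (k=43): L=221 R=100
Round 5 (k=43): L=100 R=14
Round 6 (k=48): L=14 R=195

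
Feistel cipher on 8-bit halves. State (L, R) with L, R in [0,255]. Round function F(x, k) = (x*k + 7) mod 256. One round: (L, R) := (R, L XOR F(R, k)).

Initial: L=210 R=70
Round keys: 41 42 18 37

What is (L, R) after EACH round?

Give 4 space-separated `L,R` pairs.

Answer: 70,239 239,123 123,66 66,234

Derivation:
Round 1 (k=41): L=70 R=239
Round 2 (k=42): L=239 R=123
Round 3 (k=18): L=123 R=66
Round 4 (k=37): L=66 R=234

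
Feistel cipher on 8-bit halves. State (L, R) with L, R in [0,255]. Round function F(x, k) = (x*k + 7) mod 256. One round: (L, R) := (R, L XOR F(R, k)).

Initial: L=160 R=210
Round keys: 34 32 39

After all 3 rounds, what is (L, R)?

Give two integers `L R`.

Round 1 (k=34): L=210 R=75
Round 2 (k=32): L=75 R=181
Round 3 (k=39): L=181 R=209

Answer: 181 209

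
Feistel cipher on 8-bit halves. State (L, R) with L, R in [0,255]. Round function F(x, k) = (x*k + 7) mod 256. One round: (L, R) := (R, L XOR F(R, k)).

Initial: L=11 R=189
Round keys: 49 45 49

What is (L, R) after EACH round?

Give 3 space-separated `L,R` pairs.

Round 1 (k=49): L=189 R=63
Round 2 (k=45): L=63 R=167
Round 3 (k=49): L=167 R=193

Answer: 189,63 63,167 167,193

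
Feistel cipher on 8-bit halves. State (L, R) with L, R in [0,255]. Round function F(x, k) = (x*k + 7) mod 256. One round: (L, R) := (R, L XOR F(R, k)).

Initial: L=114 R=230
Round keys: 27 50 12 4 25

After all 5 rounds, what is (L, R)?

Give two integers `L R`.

Answer: 172 227

Derivation:
Round 1 (k=27): L=230 R=59
Round 2 (k=50): L=59 R=107
Round 3 (k=12): L=107 R=48
Round 4 (k=4): L=48 R=172
Round 5 (k=25): L=172 R=227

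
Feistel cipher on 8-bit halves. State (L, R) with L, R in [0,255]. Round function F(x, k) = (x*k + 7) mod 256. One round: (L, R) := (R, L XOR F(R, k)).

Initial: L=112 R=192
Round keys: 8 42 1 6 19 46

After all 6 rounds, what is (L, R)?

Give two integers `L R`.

Round 1 (k=8): L=192 R=119
Round 2 (k=42): L=119 R=77
Round 3 (k=1): L=77 R=35
Round 4 (k=6): L=35 R=148
Round 5 (k=19): L=148 R=32
Round 6 (k=46): L=32 R=83

Answer: 32 83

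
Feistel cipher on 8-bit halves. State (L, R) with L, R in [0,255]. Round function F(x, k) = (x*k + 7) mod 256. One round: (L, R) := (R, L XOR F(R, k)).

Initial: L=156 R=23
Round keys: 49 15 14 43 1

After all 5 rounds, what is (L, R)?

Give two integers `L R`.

Answer: 192 214

Derivation:
Round 1 (k=49): L=23 R=242
Round 2 (k=15): L=242 R=34
Round 3 (k=14): L=34 R=17
Round 4 (k=43): L=17 R=192
Round 5 (k=1): L=192 R=214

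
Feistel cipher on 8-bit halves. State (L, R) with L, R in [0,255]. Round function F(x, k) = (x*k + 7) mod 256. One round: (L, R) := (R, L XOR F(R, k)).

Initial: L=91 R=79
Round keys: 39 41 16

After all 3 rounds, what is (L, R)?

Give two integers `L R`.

Answer: 69 28

Derivation:
Round 1 (k=39): L=79 R=75
Round 2 (k=41): L=75 R=69
Round 3 (k=16): L=69 R=28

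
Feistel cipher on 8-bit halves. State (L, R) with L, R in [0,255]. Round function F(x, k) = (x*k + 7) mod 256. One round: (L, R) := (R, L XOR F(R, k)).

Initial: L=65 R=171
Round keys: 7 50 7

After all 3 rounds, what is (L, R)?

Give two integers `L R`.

Round 1 (k=7): L=171 R=245
Round 2 (k=50): L=245 R=74
Round 3 (k=7): L=74 R=248

Answer: 74 248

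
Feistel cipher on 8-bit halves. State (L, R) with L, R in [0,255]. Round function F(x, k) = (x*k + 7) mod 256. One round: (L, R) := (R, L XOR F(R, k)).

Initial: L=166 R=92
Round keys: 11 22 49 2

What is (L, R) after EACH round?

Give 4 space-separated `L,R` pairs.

Answer: 92,93 93,89 89,77 77,248

Derivation:
Round 1 (k=11): L=92 R=93
Round 2 (k=22): L=93 R=89
Round 3 (k=49): L=89 R=77
Round 4 (k=2): L=77 R=248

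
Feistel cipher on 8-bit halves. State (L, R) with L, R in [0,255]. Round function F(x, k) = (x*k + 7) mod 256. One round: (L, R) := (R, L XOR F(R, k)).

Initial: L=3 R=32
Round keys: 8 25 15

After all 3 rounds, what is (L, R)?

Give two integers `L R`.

Answer: 75 104

Derivation:
Round 1 (k=8): L=32 R=4
Round 2 (k=25): L=4 R=75
Round 3 (k=15): L=75 R=104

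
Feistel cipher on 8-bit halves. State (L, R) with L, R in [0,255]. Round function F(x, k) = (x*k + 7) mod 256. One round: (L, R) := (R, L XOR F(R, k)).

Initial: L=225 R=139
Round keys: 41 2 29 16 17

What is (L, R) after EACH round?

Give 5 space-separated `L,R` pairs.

Answer: 139,171 171,214 214,238 238,49 49,166

Derivation:
Round 1 (k=41): L=139 R=171
Round 2 (k=2): L=171 R=214
Round 3 (k=29): L=214 R=238
Round 4 (k=16): L=238 R=49
Round 5 (k=17): L=49 R=166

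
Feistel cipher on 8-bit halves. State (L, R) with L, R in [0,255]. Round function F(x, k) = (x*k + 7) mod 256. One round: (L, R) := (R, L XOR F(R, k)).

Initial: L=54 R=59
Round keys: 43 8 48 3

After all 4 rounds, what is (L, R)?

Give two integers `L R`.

Answer: 129 134

Derivation:
Round 1 (k=43): L=59 R=198
Round 2 (k=8): L=198 R=12
Round 3 (k=48): L=12 R=129
Round 4 (k=3): L=129 R=134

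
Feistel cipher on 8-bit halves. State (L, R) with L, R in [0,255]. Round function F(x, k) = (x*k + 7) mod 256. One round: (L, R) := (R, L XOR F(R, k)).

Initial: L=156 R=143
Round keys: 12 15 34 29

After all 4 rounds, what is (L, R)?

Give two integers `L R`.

Round 1 (k=12): L=143 R=39
Round 2 (k=15): L=39 R=223
Round 3 (k=34): L=223 R=130
Round 4 (k=29): L=130 R=30

Answer: 130 30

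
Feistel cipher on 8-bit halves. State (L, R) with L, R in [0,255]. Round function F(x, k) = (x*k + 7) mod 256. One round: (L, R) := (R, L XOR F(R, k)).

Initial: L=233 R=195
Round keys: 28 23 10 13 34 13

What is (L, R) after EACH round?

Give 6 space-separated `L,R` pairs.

Round 1 (k=28): L=195 R=178
Round 2 (k=23): L=178 R=198
Round 3 (k=10): L=198 R=113
Round 4 (k=13): L=113 R=2
Round 5 (k=34): L=2 R=58
Round 6 (k=13): L=58 R=251

Answer: 195,178 178,198 198,113 113,2 2,58 58,251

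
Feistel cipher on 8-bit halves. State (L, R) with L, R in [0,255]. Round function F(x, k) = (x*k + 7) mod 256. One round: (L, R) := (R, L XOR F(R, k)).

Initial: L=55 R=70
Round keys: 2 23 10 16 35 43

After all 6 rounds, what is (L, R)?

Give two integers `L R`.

Round 1 (k=2): L=70 R=164
Round 2 (k=23): L=164 R=133
Round 3 (k=10): L=133 R=157
Round 4 (k=16): L=157 R=82
Round 5 (k=35): L=82 R=160
Round 6 (k=43): L=160 R=181

Answer: 160 181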